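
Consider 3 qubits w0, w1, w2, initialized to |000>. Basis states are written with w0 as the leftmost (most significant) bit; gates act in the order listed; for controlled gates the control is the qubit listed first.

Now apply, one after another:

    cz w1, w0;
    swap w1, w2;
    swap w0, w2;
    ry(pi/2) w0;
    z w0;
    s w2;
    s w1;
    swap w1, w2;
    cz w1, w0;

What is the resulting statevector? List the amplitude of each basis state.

The final amplitudes are sqrt(2)/2 on |000>, -sqrt(2)/2 on |100>, and 0 on every other basis state.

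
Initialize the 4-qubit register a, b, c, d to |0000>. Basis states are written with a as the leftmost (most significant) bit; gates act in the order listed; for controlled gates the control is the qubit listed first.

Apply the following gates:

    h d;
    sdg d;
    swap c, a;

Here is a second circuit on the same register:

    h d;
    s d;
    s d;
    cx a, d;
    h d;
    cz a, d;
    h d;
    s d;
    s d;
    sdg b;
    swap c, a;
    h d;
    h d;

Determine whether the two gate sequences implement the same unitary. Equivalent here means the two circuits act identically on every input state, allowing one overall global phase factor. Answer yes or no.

No — the two circuits implement different unitaries, even allowing a global phase.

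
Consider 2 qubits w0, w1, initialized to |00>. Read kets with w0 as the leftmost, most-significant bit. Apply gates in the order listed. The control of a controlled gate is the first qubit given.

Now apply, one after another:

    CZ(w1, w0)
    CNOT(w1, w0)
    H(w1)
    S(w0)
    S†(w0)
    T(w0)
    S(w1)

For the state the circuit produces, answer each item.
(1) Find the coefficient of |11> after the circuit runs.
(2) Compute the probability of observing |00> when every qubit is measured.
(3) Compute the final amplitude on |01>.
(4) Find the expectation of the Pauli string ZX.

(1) The final state's coefficient on |11> equals 0. Key observation: gates 4-5 undo each other exactly, leaving only the rest of the circuit to track.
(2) Outcome |00> occurs with probability 1/2.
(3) The amplitude on |01> is sqrt(2)*I/2.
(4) The observable ZX averages to 0.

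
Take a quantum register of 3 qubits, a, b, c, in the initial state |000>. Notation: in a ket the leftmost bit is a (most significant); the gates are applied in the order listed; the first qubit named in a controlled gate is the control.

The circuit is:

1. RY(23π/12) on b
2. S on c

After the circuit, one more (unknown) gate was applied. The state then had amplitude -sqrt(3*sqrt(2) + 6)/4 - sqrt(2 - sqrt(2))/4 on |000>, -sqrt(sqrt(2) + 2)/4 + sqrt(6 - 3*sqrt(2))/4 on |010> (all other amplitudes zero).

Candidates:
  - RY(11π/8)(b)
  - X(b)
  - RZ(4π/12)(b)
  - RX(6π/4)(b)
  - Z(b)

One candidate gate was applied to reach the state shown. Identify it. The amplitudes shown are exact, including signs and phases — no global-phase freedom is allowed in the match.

The unique candidate consistent with the amplitudes is Z(b).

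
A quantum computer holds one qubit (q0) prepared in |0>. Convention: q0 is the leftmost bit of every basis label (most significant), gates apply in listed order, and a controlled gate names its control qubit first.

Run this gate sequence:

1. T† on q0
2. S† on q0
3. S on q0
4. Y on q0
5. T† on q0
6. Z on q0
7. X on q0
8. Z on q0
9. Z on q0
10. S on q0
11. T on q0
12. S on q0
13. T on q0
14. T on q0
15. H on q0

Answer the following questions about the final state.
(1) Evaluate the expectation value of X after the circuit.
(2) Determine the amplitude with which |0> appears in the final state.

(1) The observable X averages to 1.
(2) The final state's coefficient on |0> equals -sqrt(2)*exp(I*pi/4)/2.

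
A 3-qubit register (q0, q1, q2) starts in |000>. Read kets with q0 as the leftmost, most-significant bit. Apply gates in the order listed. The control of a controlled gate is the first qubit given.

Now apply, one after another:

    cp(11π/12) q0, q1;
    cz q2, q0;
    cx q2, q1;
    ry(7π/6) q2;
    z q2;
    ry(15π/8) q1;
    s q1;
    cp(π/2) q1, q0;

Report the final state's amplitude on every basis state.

The resulting statevector has amplitude (-sqrt(2) + sqrt(6))*cos(pi/16)/4 on |000>, (sqrt(2) + sqrt(6))*cos(pi/16)/4 on |001>, I*(-sqrt(6) + sqrt(2))*sin(pi/16)/4 on |010>, -I*(sqrt(2) + sqrt(6))*sin(pi/16)/4 on |011>, 0 on |100>, 0 on |101>, 0 on |110>, 0 on |111>.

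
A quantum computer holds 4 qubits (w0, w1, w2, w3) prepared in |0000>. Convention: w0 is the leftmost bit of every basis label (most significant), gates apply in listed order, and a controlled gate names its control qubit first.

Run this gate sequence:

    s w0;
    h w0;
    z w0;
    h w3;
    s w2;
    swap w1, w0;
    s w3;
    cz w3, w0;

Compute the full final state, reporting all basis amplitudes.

The final amplitudes are 1/2 on |0000>, I/2 on |0001>, -1/2 on |0100>, -I/2 on |0101>, and 0 on every other basis state.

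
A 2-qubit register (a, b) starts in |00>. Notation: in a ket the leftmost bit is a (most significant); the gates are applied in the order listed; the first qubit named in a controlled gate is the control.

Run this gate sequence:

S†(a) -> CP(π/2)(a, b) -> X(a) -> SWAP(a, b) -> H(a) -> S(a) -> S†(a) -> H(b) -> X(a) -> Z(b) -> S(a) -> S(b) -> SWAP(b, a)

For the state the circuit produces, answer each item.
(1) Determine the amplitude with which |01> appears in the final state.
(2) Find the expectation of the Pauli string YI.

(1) The final state's coefficient on |01> equals I/2. Key observation: steps 6-7 multiply out to the identity, so the circuit reduces to the remaining gates.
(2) The observable YI averages to 1.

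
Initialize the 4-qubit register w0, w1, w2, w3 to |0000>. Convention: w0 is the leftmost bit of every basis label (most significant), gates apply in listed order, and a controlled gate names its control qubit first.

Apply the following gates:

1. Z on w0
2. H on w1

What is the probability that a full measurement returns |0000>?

Outcome |0000> occurs with probability 1/2.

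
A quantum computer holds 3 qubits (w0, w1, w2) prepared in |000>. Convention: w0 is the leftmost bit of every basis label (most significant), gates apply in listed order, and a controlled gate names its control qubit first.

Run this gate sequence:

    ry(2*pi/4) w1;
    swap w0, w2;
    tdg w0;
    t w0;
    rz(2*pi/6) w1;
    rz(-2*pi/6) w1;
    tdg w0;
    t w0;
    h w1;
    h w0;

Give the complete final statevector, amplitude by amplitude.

The final amplitudes are sqrt(2)/2 on |000>, sqrt(2)/2 on |100>, and 0 on every other basis state. Key observation: the block from step 3 through step 8 cancels to the identity and can be dropped.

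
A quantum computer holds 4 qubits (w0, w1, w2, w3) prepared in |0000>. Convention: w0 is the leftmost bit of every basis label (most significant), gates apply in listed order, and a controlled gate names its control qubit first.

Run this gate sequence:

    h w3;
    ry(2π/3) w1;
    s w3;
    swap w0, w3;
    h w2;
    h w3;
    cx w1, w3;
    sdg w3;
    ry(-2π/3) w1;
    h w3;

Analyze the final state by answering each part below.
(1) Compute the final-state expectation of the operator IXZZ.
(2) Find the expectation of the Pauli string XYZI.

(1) The expectation value of IXZZ is 0.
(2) The observable XYZI averages to 0.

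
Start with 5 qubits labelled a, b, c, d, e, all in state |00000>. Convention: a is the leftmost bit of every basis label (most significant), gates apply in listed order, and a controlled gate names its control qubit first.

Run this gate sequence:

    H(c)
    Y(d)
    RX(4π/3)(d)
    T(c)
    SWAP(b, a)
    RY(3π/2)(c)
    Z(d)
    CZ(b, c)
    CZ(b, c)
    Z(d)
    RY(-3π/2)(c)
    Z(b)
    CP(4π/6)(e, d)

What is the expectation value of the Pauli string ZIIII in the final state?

The expectation value of ZIIII is 1. Key observation: steps 6-11 multiply out to the identity, so the circuit reduces to the remaining gates.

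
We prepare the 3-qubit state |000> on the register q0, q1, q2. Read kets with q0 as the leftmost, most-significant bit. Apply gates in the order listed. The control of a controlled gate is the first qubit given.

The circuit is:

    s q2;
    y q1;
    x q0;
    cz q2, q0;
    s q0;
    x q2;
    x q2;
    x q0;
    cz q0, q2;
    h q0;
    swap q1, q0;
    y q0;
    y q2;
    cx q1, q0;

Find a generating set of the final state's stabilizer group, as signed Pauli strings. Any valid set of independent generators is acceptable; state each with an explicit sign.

The final state is stabilized by the group generated by +XXI, +ZZI, -IIZ; other independent generating sets are equally valid. Key observation: steps 6-7 multiply out to the identity, so the circuit reduces to the remaining gates.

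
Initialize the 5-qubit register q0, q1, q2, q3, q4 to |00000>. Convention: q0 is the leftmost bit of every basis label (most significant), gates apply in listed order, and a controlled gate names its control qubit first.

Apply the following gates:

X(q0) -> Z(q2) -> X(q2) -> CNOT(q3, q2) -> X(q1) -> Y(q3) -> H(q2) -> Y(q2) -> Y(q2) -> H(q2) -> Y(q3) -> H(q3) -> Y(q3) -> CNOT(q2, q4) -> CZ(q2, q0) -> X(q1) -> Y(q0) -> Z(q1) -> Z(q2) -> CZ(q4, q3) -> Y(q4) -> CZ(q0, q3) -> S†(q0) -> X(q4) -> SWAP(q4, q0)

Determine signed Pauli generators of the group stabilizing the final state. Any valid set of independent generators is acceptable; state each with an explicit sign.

The final state is stabilized by the group generated by +IIIXI, -ZIIII, +IZIII, -IIZII, +IIIIZ; other independent generating sets are equally valid. Key observation: steps 6-11 multiply out to the identity, so the circuit reduces to the remaining gates.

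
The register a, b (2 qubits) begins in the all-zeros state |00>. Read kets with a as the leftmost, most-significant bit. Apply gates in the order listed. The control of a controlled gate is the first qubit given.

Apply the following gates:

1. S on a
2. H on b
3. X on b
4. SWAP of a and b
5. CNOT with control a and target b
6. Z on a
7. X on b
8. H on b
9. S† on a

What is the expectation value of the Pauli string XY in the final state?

In the final state, XY has expectation 1.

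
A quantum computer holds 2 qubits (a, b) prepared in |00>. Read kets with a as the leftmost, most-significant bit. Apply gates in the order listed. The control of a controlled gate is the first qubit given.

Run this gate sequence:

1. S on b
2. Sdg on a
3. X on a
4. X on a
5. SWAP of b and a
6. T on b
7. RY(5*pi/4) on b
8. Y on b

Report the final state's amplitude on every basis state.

The final amplitudes are -I*sqrt(sqrt(2) + 2)/2 on |00>, -I*sqrt(2 - sqrt(2))/2 on |01>, 0 on |10>, 0 on |11>.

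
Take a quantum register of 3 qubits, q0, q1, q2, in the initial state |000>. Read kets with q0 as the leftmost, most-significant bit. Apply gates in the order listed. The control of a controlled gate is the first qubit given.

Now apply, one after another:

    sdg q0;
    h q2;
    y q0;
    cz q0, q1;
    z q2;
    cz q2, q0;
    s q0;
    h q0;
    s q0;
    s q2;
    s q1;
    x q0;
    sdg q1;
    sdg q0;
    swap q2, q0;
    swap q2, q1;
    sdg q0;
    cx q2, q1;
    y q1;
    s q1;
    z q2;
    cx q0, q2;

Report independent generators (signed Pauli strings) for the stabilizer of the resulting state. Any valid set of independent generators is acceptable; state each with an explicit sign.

The stabilizer group can be generated by +XIX, -IYI, +ZIZ, among other valid generating sets.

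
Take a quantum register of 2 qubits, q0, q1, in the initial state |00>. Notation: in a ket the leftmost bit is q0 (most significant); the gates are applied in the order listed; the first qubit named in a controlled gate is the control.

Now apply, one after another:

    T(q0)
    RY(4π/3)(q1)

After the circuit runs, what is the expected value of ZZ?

In the final state, ZZ has expectation -1/2.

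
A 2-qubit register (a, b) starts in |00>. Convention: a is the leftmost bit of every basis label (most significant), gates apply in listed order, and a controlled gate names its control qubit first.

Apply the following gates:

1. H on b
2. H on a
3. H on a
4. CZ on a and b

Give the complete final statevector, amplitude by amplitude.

After the circuit, the state carries amplitude sqrt(2)/2 on |00>, sqrt(2)/2 on |01>, 0 on |10>, 0 on |11>. Key observation: gates 2-3 undo each other exactly, leaving only the rest of the circuit to track.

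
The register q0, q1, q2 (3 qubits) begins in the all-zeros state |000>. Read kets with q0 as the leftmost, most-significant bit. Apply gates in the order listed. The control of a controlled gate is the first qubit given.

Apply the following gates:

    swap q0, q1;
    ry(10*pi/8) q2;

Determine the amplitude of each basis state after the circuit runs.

The resulting statevector has amplitude -sqrt(2 - sqrt(2))/2 on |000>, sqrt(sqrt(2) + 2)/2 on |001>, and 0 on every other basis state.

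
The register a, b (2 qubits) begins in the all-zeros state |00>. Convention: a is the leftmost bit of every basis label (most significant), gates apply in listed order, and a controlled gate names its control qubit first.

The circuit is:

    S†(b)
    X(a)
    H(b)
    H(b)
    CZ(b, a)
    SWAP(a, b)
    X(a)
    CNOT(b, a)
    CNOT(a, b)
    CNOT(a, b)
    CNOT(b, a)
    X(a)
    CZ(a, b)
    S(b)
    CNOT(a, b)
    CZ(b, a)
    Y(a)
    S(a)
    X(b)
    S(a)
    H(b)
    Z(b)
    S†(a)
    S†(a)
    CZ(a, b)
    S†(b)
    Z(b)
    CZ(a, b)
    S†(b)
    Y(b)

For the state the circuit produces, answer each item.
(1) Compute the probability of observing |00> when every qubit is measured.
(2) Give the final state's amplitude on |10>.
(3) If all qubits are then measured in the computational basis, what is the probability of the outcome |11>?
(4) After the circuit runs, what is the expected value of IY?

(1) Outcome |00> occurs with probability 0. Key observation: steps 7-12 multiply out to the identity, so the circuit reduces to the remaining gates.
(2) The amplitude on |10> is -sqrt(2)*I/2.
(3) A full measurement returns |11> with probability 1/2.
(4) In the final state, IY has expectation 0.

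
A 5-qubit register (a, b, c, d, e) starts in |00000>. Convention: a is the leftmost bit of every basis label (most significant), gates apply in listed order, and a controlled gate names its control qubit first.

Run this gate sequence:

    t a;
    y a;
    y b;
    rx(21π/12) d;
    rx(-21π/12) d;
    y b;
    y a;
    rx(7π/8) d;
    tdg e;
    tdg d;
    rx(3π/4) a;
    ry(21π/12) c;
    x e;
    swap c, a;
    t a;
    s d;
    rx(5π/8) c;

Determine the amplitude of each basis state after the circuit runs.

The final amplitudes are -sqrt(1/2 - sqrt(2)/4)*sqrt(sqrt(2)/4 + 1/2)*cos(5*pi/16)*cos(7*pi/16) + sqrt(2)*sin(5*pi/16)*cos(7*pi/16)/4 + sin(5*pi/16)*cos(7*pi/16)/2 on |00001>, exp(-I*pi/4)*sin(5*pi/16)*sin(7*pi/16)/2 + sqrt(2)*exp(-I*pi/4)*sin(5*pi/16)*sin(7*pi/16)/4 - sqrt(1/2 - sqrt(2)/4)*sqrt(sqrt(2)/4 + 1/2)*exp(-I*pi/4)*sin(7*pi/16)*cos(5*pi/16) on |00011>, sqrt(2)*I*cos(5*pi/16)*cos(7*pi/16)/4 + I*cos(5*pi/16)*cos(7*pi/16)/2 + I*sqrt(1/2 - sqrt(2)/4)*sqrt(sqrt(2)/4 + 1/2)*sin(5*pi/16)*cos(7*pi/16) on |00101>, sqrt(2)*I*exp(-I*pi/4)*sin(7*pi/16)*cos(5*pi/16)/4 + I*exp(-I*pi/4)*sin(7*pi/16)*cos(5*pi/16)/2 + I*sqrt(1/2 - sqrt(2)/4)*sqrt(sqrt(2)/4 + 1/2)*exp(-I*pi/4)*sin(5*pi/16)*sin(7*pi/16) on |00111>, -sqrt(1/2 - sqrt(2)/4)*sqrt(sqrt(2)/4 + 1/2)*exp(I*pi/4)*sin(5*pi/16)*cos(7*pi/16) - sqrt(2)*exp(I*pi/4)*cos(5*pi/16)*cos(7*pi/16)/4 + exp(I*pi/4)*cos(5*pi/16)*cos(7*pi/16)/2 on |10001>, -sqrt(1/2 - sqrt(2)/4)*sqrt(sqrt(2)/4 + 1/2)*sin(5*pi/16)*sin(7*pi/16) - sqrt(2)*sin(7*pi/16)*cos(5*pi/16)/4 + sin(7*pi/16)*cos(5*pi/16)/2 on |10011>, -I*exp(I*pi/4)*sin(5*pi/16)*cos(7*pi/16)/2 - I*sqrt(1/2 - sqrt(2)/4)*sqrt(sqrt(2)/4 + 1/2)*exp(I*pi/4)*cos(5*pi/16)*cos(7*pi/16) + sqrt(2)*I*exp(I*pi/4)*sin(5*pi/16)*cos(7*pi/16)/4 on |10101>, -I*sin(5*pi/16)*sin(7*pi/16)/2 - I*sqrt(1/2 - sqrt(2)/4)*sqrt(sqrt(2)/4 + 1/2)*sin(7*pi/16)*cos(5*pi/16) + sqrt(2)*I*sin(5*pi/16)*sin(7*pi/16)/4 on |10111>, and 0 on every other basis state. Key observation: gates 2-7 undo each other exactly, leaving only the rest of the circuit to track.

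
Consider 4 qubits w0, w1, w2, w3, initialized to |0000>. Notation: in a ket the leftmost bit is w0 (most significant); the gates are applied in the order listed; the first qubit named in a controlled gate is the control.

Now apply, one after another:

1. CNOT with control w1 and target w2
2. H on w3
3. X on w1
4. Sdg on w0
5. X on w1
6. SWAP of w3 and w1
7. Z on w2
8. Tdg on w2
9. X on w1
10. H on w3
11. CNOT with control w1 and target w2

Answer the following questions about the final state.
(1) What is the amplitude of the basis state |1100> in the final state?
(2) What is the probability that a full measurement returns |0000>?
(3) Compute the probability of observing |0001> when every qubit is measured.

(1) The amplitude on |1100> is 0.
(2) Outcome |0000> occurs with probability 1/4.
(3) The probability of measuring |0001> is 1/4.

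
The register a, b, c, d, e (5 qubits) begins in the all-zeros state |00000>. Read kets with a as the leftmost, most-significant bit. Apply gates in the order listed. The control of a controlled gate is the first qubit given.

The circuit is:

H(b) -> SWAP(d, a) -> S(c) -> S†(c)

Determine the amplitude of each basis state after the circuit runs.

After the circuit, the state carries amplitude sqrt(2)/2 on |00000>, sqrt(2)/2 on |01000>, and 0 on every other basis state. Key observation: the block from step 3 through step 4 cancels to the identity and can be dropped.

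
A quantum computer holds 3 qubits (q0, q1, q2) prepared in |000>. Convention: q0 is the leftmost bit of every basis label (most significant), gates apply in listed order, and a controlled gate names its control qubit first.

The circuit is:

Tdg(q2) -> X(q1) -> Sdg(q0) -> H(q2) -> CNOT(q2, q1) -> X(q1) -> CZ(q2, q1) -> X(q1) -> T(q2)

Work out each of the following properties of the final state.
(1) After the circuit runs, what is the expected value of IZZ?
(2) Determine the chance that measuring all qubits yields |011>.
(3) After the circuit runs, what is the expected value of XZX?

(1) In the final state, IZZ has expectation -1.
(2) The probability of measuring |011> is 0.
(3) The expectation value of XZX is 0.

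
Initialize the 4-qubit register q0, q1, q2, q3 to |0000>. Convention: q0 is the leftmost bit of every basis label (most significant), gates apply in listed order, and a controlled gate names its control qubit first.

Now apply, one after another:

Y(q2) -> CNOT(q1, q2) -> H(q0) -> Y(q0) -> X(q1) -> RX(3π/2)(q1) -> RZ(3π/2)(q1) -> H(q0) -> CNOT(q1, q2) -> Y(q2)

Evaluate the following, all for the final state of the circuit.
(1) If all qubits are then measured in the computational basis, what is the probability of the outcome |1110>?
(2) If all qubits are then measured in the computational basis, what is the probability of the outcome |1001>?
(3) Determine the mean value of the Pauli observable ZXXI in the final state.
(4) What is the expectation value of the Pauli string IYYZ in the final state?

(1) The probability of measuring |1110> is 1/2.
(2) Outcome |1001> occurs with probability 0.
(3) The observable ZXXI averages to -1.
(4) In the final state, IYYZ has expectation -1.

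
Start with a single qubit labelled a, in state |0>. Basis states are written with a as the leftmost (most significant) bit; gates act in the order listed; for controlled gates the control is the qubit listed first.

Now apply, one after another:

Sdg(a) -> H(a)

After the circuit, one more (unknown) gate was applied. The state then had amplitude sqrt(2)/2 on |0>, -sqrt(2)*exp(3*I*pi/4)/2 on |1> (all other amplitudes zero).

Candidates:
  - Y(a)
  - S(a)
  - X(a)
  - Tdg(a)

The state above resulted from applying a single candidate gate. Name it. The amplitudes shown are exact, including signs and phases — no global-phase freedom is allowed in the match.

The unique candidate consistent with the amplitudes is Tdg(a).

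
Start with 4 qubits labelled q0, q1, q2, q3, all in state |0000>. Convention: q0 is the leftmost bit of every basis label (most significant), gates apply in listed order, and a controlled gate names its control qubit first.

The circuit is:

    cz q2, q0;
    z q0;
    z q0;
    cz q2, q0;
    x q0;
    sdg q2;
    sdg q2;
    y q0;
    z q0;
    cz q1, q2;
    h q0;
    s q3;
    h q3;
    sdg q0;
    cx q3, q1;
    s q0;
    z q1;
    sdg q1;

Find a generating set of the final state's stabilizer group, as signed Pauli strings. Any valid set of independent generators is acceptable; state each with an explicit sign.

One valid set of independent stabilizer generators is +XIII, +IXIY, +IZIZ, +IIZI (any independent generating set of the same group is equally correct).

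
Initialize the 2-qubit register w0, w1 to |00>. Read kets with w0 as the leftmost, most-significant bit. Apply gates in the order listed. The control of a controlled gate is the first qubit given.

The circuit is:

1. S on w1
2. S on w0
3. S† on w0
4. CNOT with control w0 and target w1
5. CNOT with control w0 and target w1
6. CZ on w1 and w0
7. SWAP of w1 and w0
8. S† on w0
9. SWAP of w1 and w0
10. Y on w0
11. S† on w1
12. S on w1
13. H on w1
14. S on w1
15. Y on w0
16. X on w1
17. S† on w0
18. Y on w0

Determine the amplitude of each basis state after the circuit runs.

After the circuit, the state carries amplitude 0 on |00>, 0 on |01>, -sqrt(2)/2 on |10>, sqrt(2)*I/2 on |11>. Key observation: steps 4-5 multiply out to the identity, so the circuit reduces to the remaining gates.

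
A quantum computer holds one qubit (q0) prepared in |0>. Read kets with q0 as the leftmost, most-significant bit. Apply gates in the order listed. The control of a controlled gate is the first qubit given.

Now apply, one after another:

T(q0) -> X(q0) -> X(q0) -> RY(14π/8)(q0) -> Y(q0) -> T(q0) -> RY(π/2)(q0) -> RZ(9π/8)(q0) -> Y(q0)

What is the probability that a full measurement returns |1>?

Outcome |1> occurs with probability 1/4. Key observation: gates 2-3 undo each other exactly, leaving only the rest of the circuit to track.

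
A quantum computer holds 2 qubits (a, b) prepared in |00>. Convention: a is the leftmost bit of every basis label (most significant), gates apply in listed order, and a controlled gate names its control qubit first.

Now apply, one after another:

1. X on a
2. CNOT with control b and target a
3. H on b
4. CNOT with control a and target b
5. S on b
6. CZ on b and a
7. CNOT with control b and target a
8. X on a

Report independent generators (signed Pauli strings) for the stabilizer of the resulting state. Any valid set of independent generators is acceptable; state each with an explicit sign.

The stabilizer group can be generated by -XY, +ZZ, among other valid generating sets.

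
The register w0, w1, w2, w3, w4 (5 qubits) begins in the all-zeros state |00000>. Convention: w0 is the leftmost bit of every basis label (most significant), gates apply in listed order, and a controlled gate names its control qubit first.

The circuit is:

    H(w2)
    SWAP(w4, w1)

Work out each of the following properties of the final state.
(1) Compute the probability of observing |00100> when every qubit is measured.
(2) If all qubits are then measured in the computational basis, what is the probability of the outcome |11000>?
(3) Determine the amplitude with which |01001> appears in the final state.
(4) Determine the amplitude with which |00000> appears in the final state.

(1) Outcome |00100> occurs with probability 1/2.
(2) The probability of measuring |11000> is 0.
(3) The final state's coefficient on |01001> equals 0.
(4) |00000> carries amplitude sqrt(2)/2 in the final state.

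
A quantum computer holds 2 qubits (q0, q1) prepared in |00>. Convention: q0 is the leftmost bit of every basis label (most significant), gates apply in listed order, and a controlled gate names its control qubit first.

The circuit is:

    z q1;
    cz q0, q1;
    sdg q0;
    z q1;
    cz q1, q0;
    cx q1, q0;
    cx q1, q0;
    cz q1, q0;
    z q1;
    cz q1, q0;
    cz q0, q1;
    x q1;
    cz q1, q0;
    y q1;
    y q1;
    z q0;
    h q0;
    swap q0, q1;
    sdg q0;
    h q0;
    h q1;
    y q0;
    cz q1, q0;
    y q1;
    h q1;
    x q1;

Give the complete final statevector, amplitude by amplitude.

After the circuit, the state carries amplitude -I/2 on |00>, I/2 on |01>, -I/2 on |10>, I/2 on |11>. Key observation: steps 4-9 multiply out to the identity, so the circuit reduces to the remaining gates.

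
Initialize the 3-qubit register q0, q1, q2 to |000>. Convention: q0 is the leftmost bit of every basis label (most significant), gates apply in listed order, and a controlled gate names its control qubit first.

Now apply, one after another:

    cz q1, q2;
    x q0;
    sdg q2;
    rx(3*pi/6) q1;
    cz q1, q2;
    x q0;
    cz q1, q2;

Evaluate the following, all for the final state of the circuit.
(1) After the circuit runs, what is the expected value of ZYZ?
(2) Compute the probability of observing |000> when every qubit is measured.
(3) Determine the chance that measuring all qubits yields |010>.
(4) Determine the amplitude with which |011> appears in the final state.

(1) The expectation value of ZYZ is -1.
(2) A full measurement returns |000> with probability 1/2.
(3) Outcome |010> occurs with probability 1/2.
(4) |011> carries amplitude 0 in the final state.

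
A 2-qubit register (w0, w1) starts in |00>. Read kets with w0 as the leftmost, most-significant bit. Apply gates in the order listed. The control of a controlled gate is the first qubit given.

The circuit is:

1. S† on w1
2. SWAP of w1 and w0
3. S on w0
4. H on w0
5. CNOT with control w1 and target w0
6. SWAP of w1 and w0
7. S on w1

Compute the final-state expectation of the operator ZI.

In the final state, ZI has expectation 1.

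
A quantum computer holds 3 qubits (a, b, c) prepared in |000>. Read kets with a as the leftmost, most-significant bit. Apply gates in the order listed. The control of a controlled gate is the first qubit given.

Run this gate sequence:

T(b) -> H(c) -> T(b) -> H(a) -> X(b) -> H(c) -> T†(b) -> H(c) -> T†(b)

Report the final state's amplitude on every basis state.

After the circuit, the state carries amplitude 0 on |000>, 0 on |001>, -I/2 on |010>, -I/2 on |011>, 0 on |100>, 0 on |101>, -I/2 on |110>, -I/2 on |111>.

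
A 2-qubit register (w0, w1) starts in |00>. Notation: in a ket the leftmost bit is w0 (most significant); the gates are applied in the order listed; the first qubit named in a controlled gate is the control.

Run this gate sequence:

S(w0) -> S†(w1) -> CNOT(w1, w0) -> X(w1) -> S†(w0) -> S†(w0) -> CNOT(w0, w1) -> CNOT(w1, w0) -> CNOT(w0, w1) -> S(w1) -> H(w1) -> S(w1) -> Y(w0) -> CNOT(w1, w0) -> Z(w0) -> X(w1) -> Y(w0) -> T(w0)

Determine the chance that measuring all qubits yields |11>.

The probability of measuring |11> is 1/2.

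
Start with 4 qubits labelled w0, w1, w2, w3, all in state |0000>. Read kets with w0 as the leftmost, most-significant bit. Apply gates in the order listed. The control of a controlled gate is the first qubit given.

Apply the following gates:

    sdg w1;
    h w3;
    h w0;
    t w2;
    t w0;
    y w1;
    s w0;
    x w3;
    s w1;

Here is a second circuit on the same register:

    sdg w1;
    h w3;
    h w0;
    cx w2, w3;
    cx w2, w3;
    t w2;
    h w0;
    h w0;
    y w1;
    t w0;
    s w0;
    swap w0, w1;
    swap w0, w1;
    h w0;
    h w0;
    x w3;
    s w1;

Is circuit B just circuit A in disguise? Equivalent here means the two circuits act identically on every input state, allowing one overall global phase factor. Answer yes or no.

Yes: on every input state the two circuits agree up to one overall phase factor.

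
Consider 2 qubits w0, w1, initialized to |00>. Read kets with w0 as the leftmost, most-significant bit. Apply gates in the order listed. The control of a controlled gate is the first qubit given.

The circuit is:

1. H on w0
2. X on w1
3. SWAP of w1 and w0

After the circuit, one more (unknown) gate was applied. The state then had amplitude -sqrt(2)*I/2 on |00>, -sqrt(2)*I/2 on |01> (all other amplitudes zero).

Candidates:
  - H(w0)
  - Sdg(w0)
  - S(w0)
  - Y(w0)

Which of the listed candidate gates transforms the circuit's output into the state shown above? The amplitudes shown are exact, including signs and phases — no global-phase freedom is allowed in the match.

The unique candidate consistent with the amplitudes is Y(w0).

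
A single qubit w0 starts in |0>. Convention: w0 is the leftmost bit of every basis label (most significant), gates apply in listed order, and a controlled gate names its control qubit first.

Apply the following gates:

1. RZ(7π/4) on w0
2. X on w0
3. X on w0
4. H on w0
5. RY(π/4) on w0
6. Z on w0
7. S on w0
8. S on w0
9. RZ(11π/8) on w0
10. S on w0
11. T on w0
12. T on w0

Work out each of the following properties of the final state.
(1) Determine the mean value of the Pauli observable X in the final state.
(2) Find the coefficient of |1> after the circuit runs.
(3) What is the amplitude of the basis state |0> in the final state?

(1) In the final state, X has expectation sqrt(2)*(-I + exp(3*I*pi/4))*exp(7*I*pi/8)/4.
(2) |1> carries amplitude sqrt(2)*(sqrt(2 - sqrt(2)) + sqrt(sqrt(2) + 2))*exp(13*I*pi/16)/4 in the final state.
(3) |0> carries amplitude sqrt(2)*(-sqrt(2 - sqrt(2)) + sqrt(sqrt(2) + 2))*exp(7*I*pi/16)/4 in the final state.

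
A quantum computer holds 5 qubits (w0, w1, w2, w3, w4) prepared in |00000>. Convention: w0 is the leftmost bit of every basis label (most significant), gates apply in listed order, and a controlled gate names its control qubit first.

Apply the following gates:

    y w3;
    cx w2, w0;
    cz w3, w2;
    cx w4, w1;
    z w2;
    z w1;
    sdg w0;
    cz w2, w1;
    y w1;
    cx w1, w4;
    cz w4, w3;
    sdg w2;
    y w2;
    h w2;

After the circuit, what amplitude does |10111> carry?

|10111> carries amplitude 0 in the final state.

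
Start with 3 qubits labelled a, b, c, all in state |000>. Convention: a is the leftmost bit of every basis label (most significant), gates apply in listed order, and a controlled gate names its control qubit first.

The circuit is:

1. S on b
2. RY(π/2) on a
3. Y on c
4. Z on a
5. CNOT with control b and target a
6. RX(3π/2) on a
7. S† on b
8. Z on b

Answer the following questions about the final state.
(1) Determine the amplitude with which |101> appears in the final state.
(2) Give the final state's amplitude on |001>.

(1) The final state's coefficient on |101> equals 1/2 + I/2.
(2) |001> carries amplitude -1/2 - I/2 in the final state.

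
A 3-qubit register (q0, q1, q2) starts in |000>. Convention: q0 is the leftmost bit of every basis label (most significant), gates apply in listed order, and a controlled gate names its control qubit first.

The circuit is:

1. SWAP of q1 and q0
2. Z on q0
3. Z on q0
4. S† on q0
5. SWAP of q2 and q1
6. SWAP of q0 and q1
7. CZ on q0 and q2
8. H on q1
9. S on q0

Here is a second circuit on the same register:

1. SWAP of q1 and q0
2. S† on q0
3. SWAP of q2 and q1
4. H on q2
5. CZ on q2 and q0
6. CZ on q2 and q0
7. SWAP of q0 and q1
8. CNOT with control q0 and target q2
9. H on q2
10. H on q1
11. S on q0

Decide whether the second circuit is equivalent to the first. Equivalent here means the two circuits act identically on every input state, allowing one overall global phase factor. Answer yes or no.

Yes — the two circuits implement the same unitary up to a global phase.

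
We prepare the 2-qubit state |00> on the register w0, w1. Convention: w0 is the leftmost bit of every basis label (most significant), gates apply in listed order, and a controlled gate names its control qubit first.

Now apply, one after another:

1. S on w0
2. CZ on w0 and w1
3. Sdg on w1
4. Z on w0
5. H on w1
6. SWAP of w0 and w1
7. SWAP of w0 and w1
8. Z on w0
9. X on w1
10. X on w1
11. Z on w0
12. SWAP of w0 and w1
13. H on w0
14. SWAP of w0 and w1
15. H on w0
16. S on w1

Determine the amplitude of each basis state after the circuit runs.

The final amplitudes are sqrt(2)/2 on |00>, 0 on |01>, sqrt(2)/2 on |10>, 0 on |11>. Key observation: steps 7-12 multiply out to the identity, so the circuit reduces to the remaining gates.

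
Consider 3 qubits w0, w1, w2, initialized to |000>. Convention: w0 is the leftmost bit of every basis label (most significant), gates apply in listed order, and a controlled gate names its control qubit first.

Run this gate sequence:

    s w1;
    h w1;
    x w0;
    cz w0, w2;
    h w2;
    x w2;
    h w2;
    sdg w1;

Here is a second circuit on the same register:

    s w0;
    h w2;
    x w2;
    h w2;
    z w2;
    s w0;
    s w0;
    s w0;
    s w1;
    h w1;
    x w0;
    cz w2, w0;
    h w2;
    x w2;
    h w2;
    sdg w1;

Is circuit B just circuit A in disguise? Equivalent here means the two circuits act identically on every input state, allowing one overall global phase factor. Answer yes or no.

Yes — the two circuits implement the same unitary up to a global phase.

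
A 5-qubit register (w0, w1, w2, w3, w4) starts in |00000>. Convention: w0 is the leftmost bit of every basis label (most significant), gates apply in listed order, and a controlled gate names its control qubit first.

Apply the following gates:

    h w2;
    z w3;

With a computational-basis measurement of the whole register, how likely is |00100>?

Outcome |00100> occurs with probability 1/2.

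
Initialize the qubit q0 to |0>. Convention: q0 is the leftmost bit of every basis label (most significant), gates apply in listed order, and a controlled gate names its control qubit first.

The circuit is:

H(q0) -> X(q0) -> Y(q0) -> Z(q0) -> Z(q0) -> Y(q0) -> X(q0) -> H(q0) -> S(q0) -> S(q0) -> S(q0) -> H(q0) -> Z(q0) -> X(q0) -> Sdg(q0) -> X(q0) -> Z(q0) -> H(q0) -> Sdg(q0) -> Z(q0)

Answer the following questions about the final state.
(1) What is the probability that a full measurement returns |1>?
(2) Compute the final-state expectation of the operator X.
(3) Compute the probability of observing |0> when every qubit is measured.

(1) The probability of measuring |1> is 1/2.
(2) In the final state, X has expectation 1.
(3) The probability of measuring |0> is 1/2.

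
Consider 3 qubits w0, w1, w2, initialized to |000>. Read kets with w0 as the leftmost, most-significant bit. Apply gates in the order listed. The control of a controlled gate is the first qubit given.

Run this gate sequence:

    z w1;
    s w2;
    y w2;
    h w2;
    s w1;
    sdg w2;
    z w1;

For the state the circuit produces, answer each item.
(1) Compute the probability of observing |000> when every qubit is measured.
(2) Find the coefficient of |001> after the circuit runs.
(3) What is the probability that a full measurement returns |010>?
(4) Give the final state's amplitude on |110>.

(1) Outcome |000> occurs with probability 1/2.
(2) |001> carries amplitude -sqrt(2)/2 in the final state.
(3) The probability of measuring |010> is 0.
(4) |110> carries amplitude 0 in the final state.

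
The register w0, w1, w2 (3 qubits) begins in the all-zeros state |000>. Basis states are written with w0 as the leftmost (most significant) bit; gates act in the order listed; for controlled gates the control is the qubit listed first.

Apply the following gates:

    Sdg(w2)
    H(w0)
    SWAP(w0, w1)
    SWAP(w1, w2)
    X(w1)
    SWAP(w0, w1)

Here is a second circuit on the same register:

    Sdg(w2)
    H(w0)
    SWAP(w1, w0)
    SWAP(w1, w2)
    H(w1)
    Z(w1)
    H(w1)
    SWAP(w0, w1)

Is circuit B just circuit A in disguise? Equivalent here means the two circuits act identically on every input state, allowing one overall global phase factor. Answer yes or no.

Yes, they are equivalent — the unitaries differ by at most a global phase.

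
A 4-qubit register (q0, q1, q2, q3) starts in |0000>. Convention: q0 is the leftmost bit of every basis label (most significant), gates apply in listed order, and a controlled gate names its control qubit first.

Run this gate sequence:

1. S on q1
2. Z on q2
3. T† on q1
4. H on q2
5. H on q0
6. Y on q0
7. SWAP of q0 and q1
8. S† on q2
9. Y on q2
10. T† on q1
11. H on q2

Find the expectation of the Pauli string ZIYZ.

In the final state, ZIYZ has expectation 1.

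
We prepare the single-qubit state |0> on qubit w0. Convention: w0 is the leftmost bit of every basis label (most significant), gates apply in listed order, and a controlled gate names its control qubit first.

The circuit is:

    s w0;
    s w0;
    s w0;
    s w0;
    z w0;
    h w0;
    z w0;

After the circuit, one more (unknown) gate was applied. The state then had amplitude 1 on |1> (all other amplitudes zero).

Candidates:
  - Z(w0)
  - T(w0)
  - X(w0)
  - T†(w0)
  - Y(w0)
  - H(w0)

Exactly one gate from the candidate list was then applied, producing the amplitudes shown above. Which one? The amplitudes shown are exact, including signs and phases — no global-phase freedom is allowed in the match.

The applied gate was H(w0). Key observation: gates 1-4 undo each other exactly, leaving only the rest of the circuit to track.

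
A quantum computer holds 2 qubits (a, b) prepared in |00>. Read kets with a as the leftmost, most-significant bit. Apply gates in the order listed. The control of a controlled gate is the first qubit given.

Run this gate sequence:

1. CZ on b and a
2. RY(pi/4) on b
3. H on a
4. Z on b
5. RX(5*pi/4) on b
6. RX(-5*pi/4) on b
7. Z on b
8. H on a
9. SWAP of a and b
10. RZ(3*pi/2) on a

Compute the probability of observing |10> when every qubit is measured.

A full measurement returns |10> with probability 1/2 - sqrt(2)/4.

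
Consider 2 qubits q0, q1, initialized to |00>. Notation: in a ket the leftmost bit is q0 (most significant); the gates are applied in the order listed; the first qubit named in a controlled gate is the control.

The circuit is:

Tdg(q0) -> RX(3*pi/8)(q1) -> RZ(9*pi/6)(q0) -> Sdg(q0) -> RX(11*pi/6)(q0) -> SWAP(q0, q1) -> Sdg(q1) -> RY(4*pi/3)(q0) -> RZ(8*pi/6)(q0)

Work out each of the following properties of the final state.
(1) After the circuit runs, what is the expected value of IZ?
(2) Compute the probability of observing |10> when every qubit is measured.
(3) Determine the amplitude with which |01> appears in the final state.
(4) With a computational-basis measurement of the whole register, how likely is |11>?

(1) The observable IZ averages to sqrt(3)/2.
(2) A full measurement returns |10> with probability sqrt(6 - 3*sqrt(2))/32 + sqrt(2 - sqrt(2))/16 + sqrt(3)/8 + 1/4.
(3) |01> carries amplitude -sqrt(2)*exp(7*I*pi/12)*cos(3*pi/16)/8 + sqrt(6)*I*exp(7*I*pi/12)*sin(3*pi/16)/8 - 3*sqrt(2)*I*exp(7*I*pi/12)*sin(3*pi/16)/8 + sqrt(6)*exp(7*I*pi/12)*cos(3*pi/16)/8 in the final state.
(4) The probability of measuring |11> is -sqrt(3)/8 - sqrt(6 - 3*sqrt(2))/32 + sqrt(2 - sqrt(2))/16 + 1/4.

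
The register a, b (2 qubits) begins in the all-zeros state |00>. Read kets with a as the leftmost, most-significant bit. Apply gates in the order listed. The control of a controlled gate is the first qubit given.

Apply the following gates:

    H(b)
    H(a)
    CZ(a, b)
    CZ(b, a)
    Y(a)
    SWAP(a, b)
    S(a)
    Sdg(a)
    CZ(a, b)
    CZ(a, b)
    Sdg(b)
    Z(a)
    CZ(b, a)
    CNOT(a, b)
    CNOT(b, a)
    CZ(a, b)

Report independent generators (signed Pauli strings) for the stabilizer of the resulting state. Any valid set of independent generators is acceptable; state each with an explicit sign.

The stabilizer group can be generated by +YI, -IX, among other valid generating sets.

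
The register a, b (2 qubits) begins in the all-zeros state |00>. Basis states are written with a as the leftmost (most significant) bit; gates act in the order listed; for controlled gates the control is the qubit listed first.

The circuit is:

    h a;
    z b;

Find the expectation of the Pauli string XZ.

The observable XZ averages to 1.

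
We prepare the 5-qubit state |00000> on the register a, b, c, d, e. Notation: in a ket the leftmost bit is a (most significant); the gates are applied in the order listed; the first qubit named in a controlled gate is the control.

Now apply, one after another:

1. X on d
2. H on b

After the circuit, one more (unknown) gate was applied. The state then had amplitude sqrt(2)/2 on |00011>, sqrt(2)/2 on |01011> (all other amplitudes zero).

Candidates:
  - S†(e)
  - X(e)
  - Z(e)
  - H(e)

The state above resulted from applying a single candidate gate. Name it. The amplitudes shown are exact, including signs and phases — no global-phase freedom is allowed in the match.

The applied gate was X(e).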